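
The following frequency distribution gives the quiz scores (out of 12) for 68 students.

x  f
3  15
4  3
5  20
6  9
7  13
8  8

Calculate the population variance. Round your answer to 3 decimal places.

2.736

Values: 3, 4, 5, 6, 7, 8
n = 68, Σfx = 366, mean = 5.3824
Σfx² = 2156
Σf(x − x̄)² = Σfx² − (Σfx)²/n = 2156 − 366²/68 = 186.0588
Population variance = 186.0588 / 68 = 2.7362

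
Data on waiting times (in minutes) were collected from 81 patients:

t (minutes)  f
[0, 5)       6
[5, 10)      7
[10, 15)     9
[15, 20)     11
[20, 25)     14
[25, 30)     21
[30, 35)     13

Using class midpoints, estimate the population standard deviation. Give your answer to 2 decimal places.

9.13

Midpoints: 2.5, 7.5, 12.5, 17.5, 22.5, 27.5, 32.5
n = 81, Σfm = 1687.5, mean = 20.8333
Σfm² = 41906.25
Σf(m − x̄)² = Σfm² − (Σfm)²/n = 41906.25 − 1687.5²/81 = 6750.0000
Population variance = 6750.0000 / 81 = 83.3333
Standard deviation = √83.3333 = 9.1287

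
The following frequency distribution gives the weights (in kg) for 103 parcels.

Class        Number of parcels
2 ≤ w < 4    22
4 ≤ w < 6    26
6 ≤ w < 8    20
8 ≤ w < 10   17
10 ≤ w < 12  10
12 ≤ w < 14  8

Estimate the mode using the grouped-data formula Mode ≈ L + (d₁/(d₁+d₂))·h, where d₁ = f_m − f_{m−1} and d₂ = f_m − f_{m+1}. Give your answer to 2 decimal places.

Modal class: 4 ≤ w < 6 (highest frequency 26).
d₁ = 26 − 22 = 4, d₂ = 26 − 20 = 6
Mode ≈ 4 + (4/(4+6)) × 2 = 4 + 0.8000 = 4.8000

4.80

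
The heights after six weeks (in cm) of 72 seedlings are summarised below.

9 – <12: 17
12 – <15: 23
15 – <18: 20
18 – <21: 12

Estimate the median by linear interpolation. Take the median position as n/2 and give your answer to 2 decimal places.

14.48

Cumulative frequencies: 17, 40, 60, 72
n = 72; position = n/2 = 36.
This falls in the class 12 – <15: L = 12, F = 17, f = 23, h = 3.
Median ≈ 12 + ((36 − 17) / 23) × 3 = 14.4783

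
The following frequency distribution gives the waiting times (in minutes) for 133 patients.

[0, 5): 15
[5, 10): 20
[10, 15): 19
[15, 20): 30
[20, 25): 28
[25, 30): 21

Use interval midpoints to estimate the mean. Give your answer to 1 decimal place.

16.2

Midpoints: 2.5, 7.5, 12.5, 17.5, 22.5, 27.5
Σfm = 15×2.5 + 20×7.5 + 19×12.5 + 30×17.5 + 28×22.5 + 21×27.5 = 2157.5
n = Σf = 133
Mean = 2157.5 / 133 = 16.2218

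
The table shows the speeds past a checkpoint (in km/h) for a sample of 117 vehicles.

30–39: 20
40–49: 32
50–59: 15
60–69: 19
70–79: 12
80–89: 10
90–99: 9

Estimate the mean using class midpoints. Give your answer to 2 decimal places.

57.66

Midpoints: 34.5, 44.5, 54.5, 64.5, 74.5, 84.5, 94.5
Σfm = 20×34.5 + 32×44.5 + 15×54.5 + 19×64.5 + 12×74.5 + 10×84.5 + 9×94.5 = 6746.5
n = Σf = 117
Mean = 6746.5 / 117 = 57.6624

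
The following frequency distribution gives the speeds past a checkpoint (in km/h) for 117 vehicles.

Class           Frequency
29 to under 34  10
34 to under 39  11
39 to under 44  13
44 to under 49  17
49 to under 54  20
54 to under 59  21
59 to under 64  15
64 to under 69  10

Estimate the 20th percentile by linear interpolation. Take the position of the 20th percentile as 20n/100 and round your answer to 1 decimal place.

Cumulative frequencies: 10, 21, 34, 51, 71, 92, 107, 117
n = 117; position = 20n/100 = 23.4.
This falls in the class 39 to under 44: L = 39, F = 21, f = 13, h = 5.
20th percentile ≈ 39 + ((23.4 − 21) / 13) × 5 = 39.9231

39.9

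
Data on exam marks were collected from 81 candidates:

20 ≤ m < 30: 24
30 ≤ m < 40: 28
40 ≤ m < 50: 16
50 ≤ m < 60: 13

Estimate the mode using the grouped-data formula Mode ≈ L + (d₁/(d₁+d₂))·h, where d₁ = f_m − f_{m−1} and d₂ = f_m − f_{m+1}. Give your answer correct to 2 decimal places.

Modal class: 30 ≤ m < 40 (highest frequency 28).
d₁ = 28 − 24 = 4, d₂ = 28 − 16 = 12
Mode ≈ 30 + (4/(4+12)) × 10 = 30 + 2.5000 = 32.5000

32.50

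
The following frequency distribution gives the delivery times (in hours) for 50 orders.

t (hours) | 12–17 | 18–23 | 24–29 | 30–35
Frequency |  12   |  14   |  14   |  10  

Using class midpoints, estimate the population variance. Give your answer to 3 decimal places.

Midpoints: 14.5, 20.5, 26.5, 32.5
n = 50, Σfm = 1157, mean = 23.1400
Σfm² = 28800.5
Σf(m − x̄)² = Σfm² − (Σfm)²/n = 28800.5 − 1157²/50 = 2027.5200
Population variance = 2027.5200 / 50 = 40.5504

40.550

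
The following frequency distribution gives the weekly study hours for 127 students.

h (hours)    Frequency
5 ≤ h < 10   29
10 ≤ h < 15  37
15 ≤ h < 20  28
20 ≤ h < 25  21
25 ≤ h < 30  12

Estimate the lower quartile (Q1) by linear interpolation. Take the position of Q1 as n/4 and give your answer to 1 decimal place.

10.4

Cumulative frequencies: 29, 66, 94, 115, 127
n = 127; position = n/4 = 31.75.
This falls in the class 10 ≤ h < 15: L = 10, F = 29, f = 37, h = 5.
Lower quartile ≈ 10 + ((31.75 − 29) / 37) × 5 = 10.3716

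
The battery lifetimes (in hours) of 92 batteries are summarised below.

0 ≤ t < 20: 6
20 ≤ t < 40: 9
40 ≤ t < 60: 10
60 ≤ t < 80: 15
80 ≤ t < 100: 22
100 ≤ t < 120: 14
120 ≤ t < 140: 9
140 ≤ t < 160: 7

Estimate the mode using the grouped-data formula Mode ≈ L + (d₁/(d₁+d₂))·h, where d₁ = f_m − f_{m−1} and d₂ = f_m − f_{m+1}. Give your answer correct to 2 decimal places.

Modal class: 80 ≤ t < 100 (highest frequency 22).
d₁ = 22 − 15 = 7, d₂ = 22 − 14 = 8
Mode ≈ 80 + (7/(7+8)) × 20 = 80 + 9.3333 = 89.3333

89.33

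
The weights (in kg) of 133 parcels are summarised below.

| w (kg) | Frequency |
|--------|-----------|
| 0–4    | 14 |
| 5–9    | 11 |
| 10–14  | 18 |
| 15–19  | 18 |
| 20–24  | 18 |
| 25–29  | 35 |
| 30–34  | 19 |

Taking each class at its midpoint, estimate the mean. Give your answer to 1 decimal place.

19.4

Midpoints: 2, 7, 12, 17, 22, 27, 32
Σfm = 14×2 + 11×7 + 18×12 + 18×17 + 18×22 + 35×27 + 19×32 = 2576
n = Σf = 133
Mean = 2576 / 133 = 19.3684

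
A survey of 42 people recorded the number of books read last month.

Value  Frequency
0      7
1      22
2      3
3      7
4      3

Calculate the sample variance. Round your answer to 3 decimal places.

1.376

Values: 0, 1, 2, 3, 4
n = 42, Σfx = 61, mean = 1.4524
Σfx² = 145
Σf(x − x̄)² = Σfx² − (Σfx)²/n = 145 − 61²/42 = 56.4048
Sample variance = 56.4048 / 41 = 1.3757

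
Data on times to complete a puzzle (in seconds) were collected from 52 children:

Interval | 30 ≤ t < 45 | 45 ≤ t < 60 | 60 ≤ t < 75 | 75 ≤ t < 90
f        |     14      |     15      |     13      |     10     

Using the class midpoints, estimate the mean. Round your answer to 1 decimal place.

Midpoints: 37.5, 52.5, 67.5, 82.5
Σfm = 14×37.5 + 15×52.5 + 13×67.5 + 10×82.5 = 3015
n = Σf = 52
Mean = 3015 / 52 = 57.9808

58.0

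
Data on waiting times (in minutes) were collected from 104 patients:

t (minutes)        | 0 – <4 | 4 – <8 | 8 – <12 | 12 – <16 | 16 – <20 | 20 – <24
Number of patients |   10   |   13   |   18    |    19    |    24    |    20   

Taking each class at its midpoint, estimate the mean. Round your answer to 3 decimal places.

Midpoints: 2, 6, 10, 14, 18, 22
Σfm = 10×2 + 13×6 + 18×10 + 19×14 + 24×18 + 20×22 = 1416
n = Σf = 104
Mean = 1416 / 104 = 13.6154

13.615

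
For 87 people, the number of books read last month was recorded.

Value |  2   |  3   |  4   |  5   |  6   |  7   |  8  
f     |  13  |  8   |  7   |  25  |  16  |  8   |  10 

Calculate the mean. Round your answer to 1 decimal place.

5.0

Values: 2, 3, 4, 5, 6, 7, 8
Σfx = 13×2 + 8×3 + 7×4 + 25×5 + 16×6 + 8×7 + 10×8 = 435
n = Σf = 87
Mean = 435 / 87 = 5.0000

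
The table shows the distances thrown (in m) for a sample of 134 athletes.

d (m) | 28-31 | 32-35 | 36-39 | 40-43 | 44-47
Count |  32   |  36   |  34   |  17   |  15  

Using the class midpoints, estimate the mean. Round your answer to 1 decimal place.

35.9

Midpoints: 29.5, 33.5, 37.5, 41.5, 45.5
Σfm = 32×29.5 + 36×33.5 + 34×37.5 + 17×41.5 + 15×45.5 = 4813
n = Σf = 134
Mean = 4813 / 134 = 35.9179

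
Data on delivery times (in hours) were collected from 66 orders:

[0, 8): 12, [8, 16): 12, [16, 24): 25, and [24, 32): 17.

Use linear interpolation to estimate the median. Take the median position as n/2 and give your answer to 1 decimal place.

18.9

Cumulative frequencies: 12, 24, 49, 66
n = 66; position = n/2 = 33.
This falls in the class [16, 24): L = 16, F = 24, f = 25, h = 8.
Median ≈ 16 + ((33 − 24) / 25) × 8 = 18.8800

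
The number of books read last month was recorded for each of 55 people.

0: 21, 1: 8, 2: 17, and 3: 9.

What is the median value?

1

Cumulative frequencies: 21, 29, 46, 55
n = 55, so the median is the value in position (n+1)/2 = 28.
Position 28 falls at value 1.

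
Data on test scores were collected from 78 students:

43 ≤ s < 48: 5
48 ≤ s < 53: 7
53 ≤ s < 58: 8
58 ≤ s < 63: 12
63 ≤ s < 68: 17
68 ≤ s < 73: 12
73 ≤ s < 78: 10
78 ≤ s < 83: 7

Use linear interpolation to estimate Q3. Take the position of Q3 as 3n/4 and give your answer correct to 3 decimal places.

71.958

Cumulative frequencies: 5, 12, 20, 32, 49, 61, 71, 78
n = 78; position = 3n/4 = 58.5.
This falls in the class 68 ≤ s < 73: L = 68, F = 49, f = 12, h = 5.
Upper quartile ≈ 68 + ((58.5 − 49) / 12) × 5 = 71.9583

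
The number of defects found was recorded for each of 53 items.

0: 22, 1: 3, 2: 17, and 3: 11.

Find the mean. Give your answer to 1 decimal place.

1.3

Values: 0, 1, 2, 3
Σfx = 22×0 + 3×1 + 17×2 + 11×3 = 70
n = Σf = 53
Mean = 70 / 53 = 1.3208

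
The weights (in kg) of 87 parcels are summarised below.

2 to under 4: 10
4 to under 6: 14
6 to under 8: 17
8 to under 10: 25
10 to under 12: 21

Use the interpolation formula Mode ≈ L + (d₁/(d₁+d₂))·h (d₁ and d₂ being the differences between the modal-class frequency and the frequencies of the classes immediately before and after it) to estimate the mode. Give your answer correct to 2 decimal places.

9.33

Modal class: 8 to under 10 (highest frequency 25).
d₁ = 25 − 17 = 8, d₂ = 25 − 21 = 4
Mode ≈ 8 + (8/(8+4)) × 2 = 8 + 1.3333 = 9.3333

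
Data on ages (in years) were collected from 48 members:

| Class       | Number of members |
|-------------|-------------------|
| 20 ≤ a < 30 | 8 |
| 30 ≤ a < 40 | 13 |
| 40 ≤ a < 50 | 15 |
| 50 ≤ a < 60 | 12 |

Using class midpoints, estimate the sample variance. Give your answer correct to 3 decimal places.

108.466

Midpoints: 25, 35, 45, 55
n = 48, Σfm = 1990, mean = 41.4583
Σfm² = 87600
Σf(m − x̄)² = Σfm² − (Σfm)²/n = 87600 − 1990²/48 = 5097.9167
Sample variance = 5097.9167 / 47 = 108.4663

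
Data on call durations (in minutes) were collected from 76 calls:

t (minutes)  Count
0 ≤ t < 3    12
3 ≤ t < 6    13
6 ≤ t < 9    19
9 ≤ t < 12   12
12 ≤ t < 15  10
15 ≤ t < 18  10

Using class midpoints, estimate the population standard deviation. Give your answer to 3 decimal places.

Midpoints: 1.5, 4.5, 7.5, 10.5, 13.5, 16.5
n = 76, Σfm = 645, mean = 8.4868
Σfm² = 7227
Σf(m − x̄)² = Σfm² − (Σfm)²/n = 7227 − 645²/76 = 1752.9868
Population variance = 1752.9868 / 76 = 23.0656
Standard deviation = √23.0656 = 4.8027

4.803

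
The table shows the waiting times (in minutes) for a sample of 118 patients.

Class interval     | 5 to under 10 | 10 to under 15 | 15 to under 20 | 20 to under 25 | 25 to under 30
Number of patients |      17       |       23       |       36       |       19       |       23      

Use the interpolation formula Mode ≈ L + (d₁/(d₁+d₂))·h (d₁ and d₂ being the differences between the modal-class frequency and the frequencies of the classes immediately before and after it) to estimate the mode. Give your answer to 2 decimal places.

Modal class: 15 to under 20 (highest frequency 36).
d₁ = 36 − 23 = 13, d₂ = 36 − 19 = 17
Mode ≈ 15 + (13/(13+17)) × 5 = 15 + 2.1667 = 17.1667

17.17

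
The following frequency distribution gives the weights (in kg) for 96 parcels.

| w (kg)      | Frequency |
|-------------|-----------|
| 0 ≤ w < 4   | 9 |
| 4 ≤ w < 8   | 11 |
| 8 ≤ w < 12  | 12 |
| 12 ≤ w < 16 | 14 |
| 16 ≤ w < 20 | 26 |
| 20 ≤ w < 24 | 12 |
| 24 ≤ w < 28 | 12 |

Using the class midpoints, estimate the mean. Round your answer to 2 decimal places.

Midpoints: 2, 6, 10, 14, 18, 22, 26
Σfm = 9×2 + 11×6 + 12×10 + 14×14 + 26×18 + 12×22 + 12×26 = 1444
n = Σf = 96
Mean = 1444 / 96 = 15.0417

15.04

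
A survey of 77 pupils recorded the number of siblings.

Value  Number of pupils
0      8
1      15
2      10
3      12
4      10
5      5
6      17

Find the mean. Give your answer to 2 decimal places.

3.09

Values: 0, 1, 2, 3, 4, 5, 6
Σfx = 8×0 + 15×1 + 10×2 + 12×3 + 10×4 + 5×5 + 17×6 = 238
n = Σf = 77
Mean = 238 / 77 = 3.0909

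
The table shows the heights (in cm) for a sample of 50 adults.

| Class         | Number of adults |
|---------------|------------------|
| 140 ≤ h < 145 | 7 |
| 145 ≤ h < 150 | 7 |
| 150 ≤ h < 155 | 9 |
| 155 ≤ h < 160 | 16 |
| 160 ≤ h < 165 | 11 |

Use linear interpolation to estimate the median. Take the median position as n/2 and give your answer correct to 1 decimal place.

155.6

Cumulative frequencies: 7, 14, 23, 39, 50
n = 50; position = n/2 = 25.
This falls in the class 155 ≤ h < 160: L = 155, F = 23, f = 16, h = 5.
Median ≈ 155 + ((25 − 23) / 16) × 5 = 155.6250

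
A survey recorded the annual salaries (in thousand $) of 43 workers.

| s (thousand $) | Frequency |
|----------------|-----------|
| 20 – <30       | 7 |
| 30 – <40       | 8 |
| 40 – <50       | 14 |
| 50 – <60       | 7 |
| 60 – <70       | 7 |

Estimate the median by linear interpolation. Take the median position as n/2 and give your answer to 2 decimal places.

44.64

Cumulative frequencies: 7, 15, 29, 36, 43
n = 43; position = n/2 = 21.5.
This falls in the class 40 – <50: L = 40, F = 15, f = 14, h = 10.
Median ≈ 40 + ((21.5 − 15) / 14) × 10 = 44.6429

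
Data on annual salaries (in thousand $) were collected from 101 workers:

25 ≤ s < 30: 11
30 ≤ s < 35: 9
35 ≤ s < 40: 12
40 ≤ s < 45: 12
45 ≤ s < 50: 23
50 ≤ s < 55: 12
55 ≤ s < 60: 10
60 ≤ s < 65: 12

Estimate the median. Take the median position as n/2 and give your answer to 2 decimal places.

Cumulative frequencies: 11, 20, 32, 44, 67, 79, 89, 101
n = 101; position = n/2 = 50.5.
This falls in the class 45 ≤ s < 50: L = 45, F = 44, f = 23, h = 5.
Median ≈ 45 + ((50.5 − 44) / 23) × 5 = 46.4130

46.41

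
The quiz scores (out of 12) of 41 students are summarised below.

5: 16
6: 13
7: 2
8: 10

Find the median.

6

Cumulative frequencies: 16, 29, 31, 41
n = 41, so the median is the value in position (n+1)/2 = 21.
Position 21 falls at value 6.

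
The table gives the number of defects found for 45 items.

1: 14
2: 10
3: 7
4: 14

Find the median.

Cumulative frequencies: 14, 24, 31, 45
n = 45, so the median is the value in position (n+1)/2 = 23.
Position 23 falls at value 2.

2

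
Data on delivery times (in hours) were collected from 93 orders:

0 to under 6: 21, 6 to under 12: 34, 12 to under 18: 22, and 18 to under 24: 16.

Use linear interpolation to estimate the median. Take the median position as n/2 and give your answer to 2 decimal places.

Cumulative frequencies: 21, 55, 77, 93
n = 93; position = n/2 = 46.5.
This falls in the class 6 to under 12: L = 6, F = 21, f = 34, h = 6.
Median ≈ 6 + ((46.5 − 21) / 34) × 6 = 10.5000

10.50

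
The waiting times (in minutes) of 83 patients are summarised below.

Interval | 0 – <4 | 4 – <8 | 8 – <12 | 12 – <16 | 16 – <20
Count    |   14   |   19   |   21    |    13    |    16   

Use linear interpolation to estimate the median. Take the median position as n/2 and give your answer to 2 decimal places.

Cumulative frequencies: 14, 33, 54, 67, 83
n = 83; position = n/2 = 41.5.
This falls in the class 8 – <12: L = 8, F = 33, f = 21, h = 4.
Median ≈ 8 + ((41.5 − 33) / 21) × 4 = 9.6190

9.62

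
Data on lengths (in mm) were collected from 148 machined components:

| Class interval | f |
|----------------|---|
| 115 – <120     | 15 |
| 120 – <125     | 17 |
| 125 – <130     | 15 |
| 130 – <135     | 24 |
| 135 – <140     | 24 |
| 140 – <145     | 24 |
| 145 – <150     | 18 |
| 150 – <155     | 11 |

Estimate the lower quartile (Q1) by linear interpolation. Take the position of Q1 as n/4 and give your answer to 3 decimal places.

126.667

Cumulative frequencies: 15, 32, 47, 71, 95, 119, 137, 148
n = 148; position = n/4 = 37.
This falls in the class 125 – <130: L = 125, F = 32, f = 15, h = 5.
Lower quartile ≈ 125 + ((37 − 32) / 15) × 5 = 126.6667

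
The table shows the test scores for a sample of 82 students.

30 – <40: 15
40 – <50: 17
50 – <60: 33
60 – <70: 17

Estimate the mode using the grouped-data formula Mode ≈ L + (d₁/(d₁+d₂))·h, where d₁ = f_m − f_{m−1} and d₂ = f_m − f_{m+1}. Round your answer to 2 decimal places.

55.00

Modal class: 50 – <60 (highest frequency 33).
d₁ = 33 − 17 = 16, d₂ = 33 − 17 = 16
Mode ≈ 50 + (16/(16+16)) × 10 = 50 + 5.0000 = 55.0000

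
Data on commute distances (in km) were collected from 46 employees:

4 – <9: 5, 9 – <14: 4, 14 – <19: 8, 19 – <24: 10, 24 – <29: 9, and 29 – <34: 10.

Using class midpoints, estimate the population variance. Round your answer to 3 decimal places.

64.083

Midpoints: 6.5, 11.5, 16.5, 21.5, 26.5, 31.5
n = 46, Σfm = 979, mean = 21.2826
Σfm² = 23783.5
Σf(m − x̄)² = Σfm² − (Σfm)²/n = 23783.5 − 979²/46 = 2947.8261
Population variance = 2947.8261 / 46 = 64.0832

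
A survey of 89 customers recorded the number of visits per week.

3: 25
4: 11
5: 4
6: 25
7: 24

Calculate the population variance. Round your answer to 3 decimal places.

2.589

Values: 3, 4, 5, 6, 7
n = 89, Σfx = 457, mean = 5.1348
Σfx² = 2577
Σf(x − x̄)² = Σfx² − (Σfx)²/n = 2577 − 457²/89 = 230.3820
Population variance = 230.3820 / 89 = 2.5886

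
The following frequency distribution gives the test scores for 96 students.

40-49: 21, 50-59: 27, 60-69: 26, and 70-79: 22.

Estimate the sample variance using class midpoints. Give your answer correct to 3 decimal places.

Midpoints: 44.5, 54.5, 64.5, 74.5
n = 96, Σfm = 5722, mean = 59.6042
Σfm² = 352054
Σf(m − x̄)² = Σfm² − (Σfm)²/n = 352054 − 5722²/96 = 10998.9583
Sample variance = 10998.9583 / 95 = 115.7785

115.779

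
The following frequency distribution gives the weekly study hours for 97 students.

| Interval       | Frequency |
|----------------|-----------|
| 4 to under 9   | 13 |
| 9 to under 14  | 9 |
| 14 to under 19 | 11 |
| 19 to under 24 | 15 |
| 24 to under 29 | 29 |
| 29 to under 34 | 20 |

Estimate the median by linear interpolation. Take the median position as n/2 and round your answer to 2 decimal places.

Cumulative frequencies: 13, 22, 33, 48, 77, 97
n = 97; position = n/2 = 48.5.
This falls in the class 24 to under 29: L = 24, F = 48, f = 29, h = 5.
Median ≈ 24 + ((48.5 − 48) / 29) × 5 = 24.0862

24.09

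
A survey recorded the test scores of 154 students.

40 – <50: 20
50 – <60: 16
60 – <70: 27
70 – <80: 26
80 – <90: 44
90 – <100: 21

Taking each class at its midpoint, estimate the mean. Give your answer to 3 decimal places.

72.857

Midpoints: 45, 55, 65, 75, 85, 95
Σfm = 20×45 + 16×55 + 27×65 + 26×75 + 44×85 + 21×95 = 11220
n = Σf = 154
Mean = 11220 / 154 = 72.8571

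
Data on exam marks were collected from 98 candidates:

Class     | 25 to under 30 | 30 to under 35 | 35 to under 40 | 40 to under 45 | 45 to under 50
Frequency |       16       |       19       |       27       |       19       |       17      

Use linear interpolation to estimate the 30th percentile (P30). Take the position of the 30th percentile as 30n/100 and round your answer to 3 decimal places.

33.526

Cumulative frequencies: 16, 35, 62, 81, 98
n = 98; position = 30n/100 = 29.4.
This falls in the class 30 to under 35: L = 30, F = 16, f = 19, h = 5.
30th percentile ≈ 30 + ((29.4 − 16) / 19) × 5 = 33.5263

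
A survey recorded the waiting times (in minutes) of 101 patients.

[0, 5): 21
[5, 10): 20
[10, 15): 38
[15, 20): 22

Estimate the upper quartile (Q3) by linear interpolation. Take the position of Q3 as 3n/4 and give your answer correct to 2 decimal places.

14.57

Cumulative frequencies: 21, 41, 79, 101
n = 101; position = 3n/4 = 75.75.
This falls in the class [10, 15): L = 10, F = 41, f = 38, h = 5.
Upper quartile ≈ 10 + ((75.75 − 41) / 38) × 5 = 14.5724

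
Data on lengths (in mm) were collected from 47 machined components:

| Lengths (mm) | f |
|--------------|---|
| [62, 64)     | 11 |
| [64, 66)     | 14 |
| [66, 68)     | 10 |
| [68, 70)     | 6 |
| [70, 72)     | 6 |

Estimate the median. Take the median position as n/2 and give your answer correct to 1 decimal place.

Cumulative frequencies: 11, 25, 35, 41, 47
n = 47; position = n/2 = 23.5.
This falls in the class [64, 66): L = 64, F = 11, f = 14, h = 2.
Median ≈ 64 + ((23.5 − 11) / 14) × 2 = 65.7857

65.8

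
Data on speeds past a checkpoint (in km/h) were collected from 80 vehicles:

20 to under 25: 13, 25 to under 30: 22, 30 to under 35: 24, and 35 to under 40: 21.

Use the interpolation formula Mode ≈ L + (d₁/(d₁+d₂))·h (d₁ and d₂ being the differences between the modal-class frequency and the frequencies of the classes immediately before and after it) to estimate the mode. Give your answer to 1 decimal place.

Modal class: 30 to under 35 (highest frequency 24).
d₁ = 24 − 22 = 2, d₂ = 24 − 21 = 3
Mode ≈ 30 + (2/(2+3)) × 5 = 30 + 2.0000 = 32.0000

32.0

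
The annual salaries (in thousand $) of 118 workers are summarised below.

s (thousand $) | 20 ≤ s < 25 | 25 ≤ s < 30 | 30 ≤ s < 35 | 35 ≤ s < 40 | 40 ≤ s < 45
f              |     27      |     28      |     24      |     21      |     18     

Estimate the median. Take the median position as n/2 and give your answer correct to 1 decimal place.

30.8

Cumulative frequencies: 27, 55, 79, 100, 118
n = 118; position = n/2 = 59.
This falls in the class 30 ≤ s < 35: L = 30, F = 55, f = 24, h = 5.
Median ≈ 30 + ((59 − 55) / 24) × 5 = 30.8333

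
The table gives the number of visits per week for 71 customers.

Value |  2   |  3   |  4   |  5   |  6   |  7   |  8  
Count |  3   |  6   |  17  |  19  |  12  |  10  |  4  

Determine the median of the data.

Cumulative frequencies: 3, 9, 26, 45, 57, 67, 71
n = 71, so the median is the value in position (n+1)/2 = 36.
Position 36 falls at value 5.

5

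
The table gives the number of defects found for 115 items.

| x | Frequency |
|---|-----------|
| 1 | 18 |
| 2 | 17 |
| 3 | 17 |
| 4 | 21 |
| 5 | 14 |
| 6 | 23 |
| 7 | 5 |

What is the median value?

4

Cumulative frequencies: 18, 35, 52, 73, 87, 110, 115
n = 115, so the median is the value in position (n+1)/2 = 58.
Position 58 falls at value 4.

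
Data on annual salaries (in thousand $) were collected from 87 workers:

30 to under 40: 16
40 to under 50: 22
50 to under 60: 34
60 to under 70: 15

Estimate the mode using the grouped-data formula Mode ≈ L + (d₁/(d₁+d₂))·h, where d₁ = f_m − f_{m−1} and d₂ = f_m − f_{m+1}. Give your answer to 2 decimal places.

53.87

Modal class: 50 to under 60 (highest frequency 34).
d₁ = 34 − 22 = 12, d₂ = 34 − 15 = 19
Mode ≈ 50 + (12/(12+19)) × 10 = 50 + 3.8710 = 53.8710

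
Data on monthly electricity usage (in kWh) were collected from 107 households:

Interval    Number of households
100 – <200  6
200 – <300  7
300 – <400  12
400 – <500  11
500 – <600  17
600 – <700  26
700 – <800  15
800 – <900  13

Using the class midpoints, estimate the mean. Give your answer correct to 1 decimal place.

Midpoints: 150, 250, 350, 450, 550, 650, 750, 850
Σfm = 6×150 + 7×250 + 12×350 + 11×450 + 17×550 + 26×650 + 15×750 + 13×850 = 60350
n = Σf = 107
Mean = 60350 / 107 = 564.0187

564.0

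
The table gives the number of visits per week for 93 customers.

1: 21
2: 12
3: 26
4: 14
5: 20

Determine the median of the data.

3

Cumulative frequencies: 21, 33, 59, 73, 93
n = 93, so the median is the value in position (n+1)/2 = 47.
Position 47 falls at value 3.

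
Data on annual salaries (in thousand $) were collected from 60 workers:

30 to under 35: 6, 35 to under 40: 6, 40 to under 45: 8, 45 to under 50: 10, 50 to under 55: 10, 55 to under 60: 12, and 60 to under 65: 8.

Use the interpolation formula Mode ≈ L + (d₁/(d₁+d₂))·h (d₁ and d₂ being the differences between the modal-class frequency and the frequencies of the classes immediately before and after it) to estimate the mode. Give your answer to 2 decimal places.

56.67

Modal class: 55 to under 60 (highest frequency 12).
d₁ = 12 − 10 = 2, d₂ = 12 − 8 = 4
Mode ≈ 55 + (2/(2+4)) × 5 = 55 + 1.6667 = 56.6667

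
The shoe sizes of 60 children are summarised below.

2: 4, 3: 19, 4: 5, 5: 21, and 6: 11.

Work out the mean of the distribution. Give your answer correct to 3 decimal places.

4.267

Values: 2, 3, 4, 5, 6
Σfx = 4×2 + 19×3 + 5×4 + 21×5 + 11×6 = 256
n = Σf = 60
Mean = 256 / 60 = 4.2667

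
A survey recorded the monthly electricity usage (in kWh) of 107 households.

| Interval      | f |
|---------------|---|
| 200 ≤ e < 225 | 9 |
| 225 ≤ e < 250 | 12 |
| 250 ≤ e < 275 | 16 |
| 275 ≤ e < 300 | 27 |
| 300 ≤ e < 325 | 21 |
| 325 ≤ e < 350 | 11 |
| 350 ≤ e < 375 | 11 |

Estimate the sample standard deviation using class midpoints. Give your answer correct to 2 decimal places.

42.63

Midpoints: 212.5, 237.5, 262.5, 287.5, 312.5, 337.5, 362.5
n = 107, Σfm = 30987.5, mean = 289.6028
Σfm² = 9166718.75
Σf(m − x̄)² = Σfm² − (Σfm)²/n = 9166718.75 − 30987.5²/107 = 192651.8692
Sample variance = 192651.8692 / 106 = 1817.4705
Standard deviation = √1817.4705 = 42.6318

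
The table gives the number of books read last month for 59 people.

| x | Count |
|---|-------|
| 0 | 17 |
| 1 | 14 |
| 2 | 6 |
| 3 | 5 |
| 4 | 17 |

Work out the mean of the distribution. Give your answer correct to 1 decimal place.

Values: 0, 1, 2, 3, 4
Σfx = 17×0 + 14×1 + 6×2 + 5×3 + 17×4 = 109
n = Σf = 59
Mean = 109 / 59 = 1.8475

1.8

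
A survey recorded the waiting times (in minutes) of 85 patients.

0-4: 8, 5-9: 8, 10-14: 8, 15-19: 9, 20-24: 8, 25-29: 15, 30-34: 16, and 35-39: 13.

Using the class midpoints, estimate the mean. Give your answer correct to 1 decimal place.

22.3

Midpoints: 2, 7, 12, 17, 22, 27, 32, 37
Σfm = 8×2 + 8×7 + 8×12 + 9×17 + 8×22 + 15×27 + 16×32 + 13×37 = 1895
n = Σf = 85
Mean = 1895 / 85 = 22.2941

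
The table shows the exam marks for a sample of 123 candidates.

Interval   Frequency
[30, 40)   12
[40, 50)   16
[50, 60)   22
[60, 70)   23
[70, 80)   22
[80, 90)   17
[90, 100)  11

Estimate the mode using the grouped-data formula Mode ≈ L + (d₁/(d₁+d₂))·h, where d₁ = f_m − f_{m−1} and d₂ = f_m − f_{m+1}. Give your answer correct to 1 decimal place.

65.0

Modal class: [60, 70) (highest frequency 23).
d₁ = 23 − 22 = 1, d₂ = 23 − 22 = 1
Mode ≈ 60 + (1/(1+1)) × 10 = 60 + 5.0000 = 65.0000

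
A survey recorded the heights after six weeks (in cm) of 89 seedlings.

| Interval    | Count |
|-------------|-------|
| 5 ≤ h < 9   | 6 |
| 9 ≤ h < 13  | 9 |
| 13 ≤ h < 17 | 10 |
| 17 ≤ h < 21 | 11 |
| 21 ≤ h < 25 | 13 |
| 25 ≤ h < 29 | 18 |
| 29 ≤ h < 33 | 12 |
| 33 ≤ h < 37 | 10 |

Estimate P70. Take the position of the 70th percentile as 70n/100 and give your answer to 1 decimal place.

28.0

Cumulative frequencies: 6, 15, 25, 36, 49, 67, 79, 89
n = 89; position = 70n/100 = 62.3.
This falls in the class 25 ≤ h < 29: L = 25, F = 49, f = 18, h = 4.
70th percentile ≈ 25 + ((62.3 − 49) / 18) × 4 = 27.9556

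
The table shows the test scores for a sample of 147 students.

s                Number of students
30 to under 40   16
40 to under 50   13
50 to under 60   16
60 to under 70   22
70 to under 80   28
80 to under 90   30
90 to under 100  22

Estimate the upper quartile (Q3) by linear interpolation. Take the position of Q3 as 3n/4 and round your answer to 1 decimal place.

Cumulative frequencies: 16, 29, 45, 67, 95, 125, 147
n = 147; position = 3n/4 = 110.25.
This falls in the class 80 to under 90: L = 80, F = 95, f = 30, h = 10.
Upper quartile ≈ 80 + ((110.25 − 95) / 30) × 10 = 85.0833

85.1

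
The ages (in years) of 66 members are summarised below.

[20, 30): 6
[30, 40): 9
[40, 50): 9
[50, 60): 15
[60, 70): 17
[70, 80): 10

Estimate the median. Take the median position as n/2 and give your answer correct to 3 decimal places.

56.000

Cumulative frequencies: 6, 15, 24, 39, 56, 66
n = 66; position = n/2 = 33.
This falls in the class [50, 60): L = 50, F = 24, f = 15, h = 10.
Median ≈ 50 + ((33 − 24) / 15) × 10 = 56.0000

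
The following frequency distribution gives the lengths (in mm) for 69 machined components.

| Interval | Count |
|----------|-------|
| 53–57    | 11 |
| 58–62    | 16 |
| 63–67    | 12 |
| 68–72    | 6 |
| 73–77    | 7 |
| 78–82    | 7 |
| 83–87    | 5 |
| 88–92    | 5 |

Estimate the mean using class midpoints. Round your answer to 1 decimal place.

68.5

Midpoints: 55, 60, 65, 70, 75, 80, 85, 90
Σfm = 11×55 + 16×60 + 12×65 + 6×70 + 7×75 + 7×80 + 5×85 + 5×90 = 4725
n = Σf = 69
Mean = 4725 / 69 = 68.4783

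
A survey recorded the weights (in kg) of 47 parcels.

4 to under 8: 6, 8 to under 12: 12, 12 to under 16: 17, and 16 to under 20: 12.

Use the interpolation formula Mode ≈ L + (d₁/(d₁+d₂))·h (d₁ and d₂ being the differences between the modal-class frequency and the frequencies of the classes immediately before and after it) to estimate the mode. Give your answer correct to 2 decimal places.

14.00

Modal class: 12 to under 16 (highest frequency 17).
d₁ = 17 − 12 = 5, d₂ = 17 − 12 = 5
Mode ≈ 12 + (5/(5+5)) × 4 = 12 + 2.0000 = 14.0000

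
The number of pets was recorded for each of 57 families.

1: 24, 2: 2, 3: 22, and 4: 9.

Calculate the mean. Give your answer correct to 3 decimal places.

Values: 1, 2, 3, 4
Σfx = 24×1 + 2×2 + 22×3 + 9×4 = 130
n = Σf = 57
Mean = 130 / 57 = 2.2807

2.281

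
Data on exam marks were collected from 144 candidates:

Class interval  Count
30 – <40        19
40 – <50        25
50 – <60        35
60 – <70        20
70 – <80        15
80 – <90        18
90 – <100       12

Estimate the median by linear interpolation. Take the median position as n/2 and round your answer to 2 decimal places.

Cumulative frequencies: 19, 44, 79, 99, 114, 132, 144
n = 144; position = n/2 = 72.
This falls in the class 50 – <60: L = 50, F = 44, f = 35, h = 10.
Median ≈ 50 + ((72 − 44) / 35) × 10 = 58.0000

58.00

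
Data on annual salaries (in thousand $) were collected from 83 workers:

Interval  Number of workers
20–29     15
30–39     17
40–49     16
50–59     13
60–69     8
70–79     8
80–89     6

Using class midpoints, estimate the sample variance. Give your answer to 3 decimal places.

Midpoints: 24.5, 34.5, 44.5, 54.5, 64.5, 74.5, 84.5
n = 83, Σfm = 3993.5, mean = 48.1145
Σfm² = 220060.75
Σf(m − x̄)² = Σfm² − (Σfm)²/n = 220060.75 − 3993.5²/83 = 27915.6627
Sample variance = 27915.6627 / 82 = 340.4349

340.435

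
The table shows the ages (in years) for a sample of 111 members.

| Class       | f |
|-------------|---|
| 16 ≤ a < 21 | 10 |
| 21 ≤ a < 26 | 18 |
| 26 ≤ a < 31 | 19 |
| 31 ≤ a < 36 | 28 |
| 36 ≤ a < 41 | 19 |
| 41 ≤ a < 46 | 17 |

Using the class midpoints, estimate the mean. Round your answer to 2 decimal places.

Midpoints: 18.5, 23.5, 28.5, 33.5, 38.5, 43.5
Σfm = 10×18.5 + 18×23.5 + 19×28.5 + 28×33.5 + 19×38.5 + 17×43.5 = 3558.5
n = Σf = 111
Mean = 3558.5 / 111 = 32.0586

32.06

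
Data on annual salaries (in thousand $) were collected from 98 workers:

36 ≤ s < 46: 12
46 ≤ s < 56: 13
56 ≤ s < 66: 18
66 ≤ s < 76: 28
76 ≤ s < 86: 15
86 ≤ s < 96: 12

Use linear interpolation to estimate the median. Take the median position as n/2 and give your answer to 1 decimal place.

68.1

Cumulative frequencies: 12, 25, 43, 71, 86, 98
n = 98; position = n/2 = 49.
This falls in the class 66 ≤ s < 76: L = 66, F = 43, f = 28, h = 10.
Median ≈ 66 + ((49 − 43) / 28) × 10 = 68.1429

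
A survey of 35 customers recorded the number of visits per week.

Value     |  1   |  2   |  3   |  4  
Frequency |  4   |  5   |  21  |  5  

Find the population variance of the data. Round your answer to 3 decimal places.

Values: 1, 2, 3, 4
n = 35, Σfx = 97, mean = 2.7714
Σfx² = 293
Σf(x − x̄)² = Σfx² − (Σfx)²/n = 293 − 97²/35 = 24.1714
Population variance = 24.1714 / 35 = 0.6906

0.691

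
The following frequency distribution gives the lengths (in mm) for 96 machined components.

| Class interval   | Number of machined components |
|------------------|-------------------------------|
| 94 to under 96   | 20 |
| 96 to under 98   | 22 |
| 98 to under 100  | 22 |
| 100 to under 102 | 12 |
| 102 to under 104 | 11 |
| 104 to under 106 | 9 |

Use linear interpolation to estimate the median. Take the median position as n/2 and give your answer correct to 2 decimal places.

98.55

Cumulative frequencies: 20, 42, 64, 76, 87, 96
n = 96; position = n/2 = 48.
This falls in the class 98 to under 100: L = 98, F = 42, f = 22, h = 2.
Median ≈ 98 + ((48 − 42) / 22) × 2 = 98.5455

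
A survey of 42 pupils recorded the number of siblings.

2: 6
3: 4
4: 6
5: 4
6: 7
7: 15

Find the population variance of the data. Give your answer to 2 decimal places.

3.39

Values: 2, 3, 4, 5, 6, 7
n = 42, Σfx = 215, mean = 5.1190
Σfx² = 1243
Σf(x − x̄)² = Σfx² − (Σfx)²/n = 1243 − 215²/42 = 142.4048
Population variance = 142.4048 / 42 = 3.3906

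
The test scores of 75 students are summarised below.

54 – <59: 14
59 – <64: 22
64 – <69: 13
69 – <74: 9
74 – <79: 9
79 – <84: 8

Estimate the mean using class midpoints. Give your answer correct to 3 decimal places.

66.567

Midpoints: 56.5, 61.5, 66.5, 71.5, 76.5, 81.5
Σfm = 14×56.5 + 22×61.5 + 13×66.5 + 9×71.5 + 9×76.5 + 8×81.5 = 4992.5
n = Σf = 75
Mean = 4992.5 / 75 = 66.5667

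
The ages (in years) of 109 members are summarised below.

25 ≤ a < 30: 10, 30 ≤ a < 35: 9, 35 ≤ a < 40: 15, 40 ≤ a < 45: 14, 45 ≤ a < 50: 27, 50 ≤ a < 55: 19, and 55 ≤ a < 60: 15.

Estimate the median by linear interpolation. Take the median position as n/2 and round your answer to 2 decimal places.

Cumulative frequencies: 10, 19, 34, 48, 75, 94, 109
n = 109; position = n/2 = 54.5.
This falls in the class 45 ≤ a < 50: L = 45, F = 48, f = 27, h = 5.
Median ≈ 45 + ((54.5 − 48) / 27) × 5 = 46.2037

46.20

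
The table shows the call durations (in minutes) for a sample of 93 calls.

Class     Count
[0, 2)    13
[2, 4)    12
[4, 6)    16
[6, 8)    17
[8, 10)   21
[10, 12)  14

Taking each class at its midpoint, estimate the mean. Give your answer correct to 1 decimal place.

6.4

Midpoints: 1, 3, 5, 7, 9, 11
Σfm = 13×1 + 12×3 + 16×5 + 17×7 + 21×9 + 14×11 = 591
n = Σf = 93
Mean = 591 / 93 = 6.3548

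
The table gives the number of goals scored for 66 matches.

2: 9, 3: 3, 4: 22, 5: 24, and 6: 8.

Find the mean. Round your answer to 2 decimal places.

4.29

Values: 2, 3, 4, 5, 6
Σfx = 9×2 + 3×3 + 22×4 + 24×5 + 8×6 = 283
n = Σf = 66
Mean = 283 / 66 = 4.2879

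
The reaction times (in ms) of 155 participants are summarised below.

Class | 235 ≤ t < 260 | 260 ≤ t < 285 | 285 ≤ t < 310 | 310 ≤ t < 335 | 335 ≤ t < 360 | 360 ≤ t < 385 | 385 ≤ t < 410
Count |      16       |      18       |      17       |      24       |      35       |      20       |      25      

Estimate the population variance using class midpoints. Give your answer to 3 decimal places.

2248.023

Midpoints: 247.5, 272.5, 297.5, 322.5, 347.5, 372.5, 397.5
n = 155, Σfm = 51212.5, mean = 330.4032
Σfm² = 17269218.75
Σf(m − x̄)² = Σfm² − (Σfm)²/n = 17269218.75 − 51212.5²/155 = 348443.5484
Population variance = 348443.5484 / 155 = 2248.0229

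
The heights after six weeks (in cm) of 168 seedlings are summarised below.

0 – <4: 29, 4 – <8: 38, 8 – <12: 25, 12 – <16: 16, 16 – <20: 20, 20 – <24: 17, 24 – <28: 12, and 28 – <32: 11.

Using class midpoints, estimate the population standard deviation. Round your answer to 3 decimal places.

8.688

Midpoints: 2, 6, 10, 14, 18, 22, 26, 30
n = 168, Σfm = 2136, mean = 12.7143
Σfm² = 39840
Σf(m − x̄)² = Σfm² − (Σfm)²/n = 39840 − 2136²/168 = 12682.2857
Population variance = 12682.2857 / 168 = 75.4898
Standard deviation = √75.4898 = 8.6885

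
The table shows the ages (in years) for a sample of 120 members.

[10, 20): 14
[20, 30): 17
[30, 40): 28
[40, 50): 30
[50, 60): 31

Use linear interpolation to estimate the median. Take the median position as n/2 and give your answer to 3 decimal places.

40.333

Cumulative frequencies: 14, 31, 59, 89, 120
n = 120; position = n/2 = 60.
This falls in the class [40, 50): L = 40, F = 59, f = 30, h = 10.
Median ≈ 40 + ((60 − 59) / 30) × 10 = 40.3333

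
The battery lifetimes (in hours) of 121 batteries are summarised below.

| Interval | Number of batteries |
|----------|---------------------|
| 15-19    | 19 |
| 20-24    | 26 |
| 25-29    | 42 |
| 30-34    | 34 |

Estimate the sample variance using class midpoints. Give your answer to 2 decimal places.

Midpoints: 17, 22, 27, 32
n = 121, Σfm = 3117, mean = 25.7603
Σfm² = 83509
Σf(m − x̄)² = Σfm² − (Σfm)²/n = 83509 − 3117²/121 = 3214.0496
Sample variance = 3214.0496 / 120 = 26.7837

26.78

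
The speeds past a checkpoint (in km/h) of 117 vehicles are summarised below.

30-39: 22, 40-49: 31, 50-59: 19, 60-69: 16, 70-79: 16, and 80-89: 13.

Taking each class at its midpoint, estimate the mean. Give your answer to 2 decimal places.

Midpoints: 34.5, 44.5, 54.5, 64.5, 74.5, 84.5
Σfm = 22×34.5 + 31×44.5 + 19×54.5 + 16×64.5 + 16×74.5 + 13×84.5 = 6496.5
n = Σf = 117
Mean = 6496.5 / 117 = 55.5256

55.53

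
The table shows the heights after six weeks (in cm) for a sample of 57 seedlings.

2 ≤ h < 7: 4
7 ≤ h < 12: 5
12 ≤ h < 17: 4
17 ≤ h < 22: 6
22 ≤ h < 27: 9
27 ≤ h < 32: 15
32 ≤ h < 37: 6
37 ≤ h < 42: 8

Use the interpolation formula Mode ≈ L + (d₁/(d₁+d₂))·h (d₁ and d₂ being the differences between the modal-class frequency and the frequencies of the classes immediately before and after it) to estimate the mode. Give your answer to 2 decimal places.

Modal class: 27 ≤ h < 32 (highest frequency 15).
d₁ = 15 − 9 = 6, d₂ = 15 − 6 = 9
Mode ≈ 27 + (6/(6+9)) × 5 = 27 + 2.0000 = 29.0000

29.00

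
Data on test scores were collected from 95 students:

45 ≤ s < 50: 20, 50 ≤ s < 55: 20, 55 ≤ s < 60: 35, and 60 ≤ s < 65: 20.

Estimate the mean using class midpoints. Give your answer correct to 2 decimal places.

Midpoints: 47.5, 52.5, 57.5, 62.5
Σfm = 20×47.5 + 20×52.5 + 35×57.5 + 20×62.5 = 5262.5
n = Σf = 95
Mean = 5262.5 / 95 = 55.3947

55.39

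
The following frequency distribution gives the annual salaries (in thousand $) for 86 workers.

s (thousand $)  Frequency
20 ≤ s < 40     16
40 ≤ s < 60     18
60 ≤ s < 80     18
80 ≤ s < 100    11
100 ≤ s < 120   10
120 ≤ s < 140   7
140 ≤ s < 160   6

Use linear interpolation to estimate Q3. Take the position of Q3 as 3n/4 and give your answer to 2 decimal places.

Cumulative frequencies: 16, 34, 52, 63, 73, 80, 86
n = 86; position = 3n/4 = 64.5.
This falls in the class 100 ≤ s < 120: L = 100, F = 63, f = 10, h = 20.
Upper quartile ≈ 100 + ((64.5 − 63) / 10) × 20 = 103.0000

103.00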